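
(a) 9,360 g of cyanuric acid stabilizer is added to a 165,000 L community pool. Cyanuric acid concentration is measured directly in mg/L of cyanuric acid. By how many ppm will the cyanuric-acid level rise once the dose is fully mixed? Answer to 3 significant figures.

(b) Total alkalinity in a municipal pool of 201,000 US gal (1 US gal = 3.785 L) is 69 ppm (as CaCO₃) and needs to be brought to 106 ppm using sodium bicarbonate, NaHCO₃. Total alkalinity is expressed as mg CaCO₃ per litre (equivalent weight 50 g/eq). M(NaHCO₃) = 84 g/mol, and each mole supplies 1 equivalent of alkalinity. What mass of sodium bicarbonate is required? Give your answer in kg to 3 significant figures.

(a) 56.7 ppm; (b) 47.3 kg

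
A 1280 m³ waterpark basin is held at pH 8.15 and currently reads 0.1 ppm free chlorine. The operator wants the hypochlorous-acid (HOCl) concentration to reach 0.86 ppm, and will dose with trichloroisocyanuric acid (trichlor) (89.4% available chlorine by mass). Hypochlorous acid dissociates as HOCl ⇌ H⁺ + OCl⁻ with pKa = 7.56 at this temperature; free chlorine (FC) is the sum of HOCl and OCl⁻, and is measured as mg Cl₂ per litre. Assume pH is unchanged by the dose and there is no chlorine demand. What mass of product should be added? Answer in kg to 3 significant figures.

5.88 kg

Volume: 1280 m³ = 1,280,000 L.
[OCl⁻]/[HOCl] = 10^(pH − pKa) = 10^(8.15 − 7.56) = 3.89; fraction as HOCl = 1/(1 + 3.89) = 0.2045.
Free chlorine required for 0.86 ppm HOCl: 0.86 / 0.2045 = 4.206 ppm.
FC to add: 4.206 − 0.1 = 4.106 mg/L as Cl₂.
Cl₂ equivalent: 4.106 mg/L × 1,280,000 L = 5255 g.
Product at 89.4% available Cl: 5255 / 0.894 = 5879 g.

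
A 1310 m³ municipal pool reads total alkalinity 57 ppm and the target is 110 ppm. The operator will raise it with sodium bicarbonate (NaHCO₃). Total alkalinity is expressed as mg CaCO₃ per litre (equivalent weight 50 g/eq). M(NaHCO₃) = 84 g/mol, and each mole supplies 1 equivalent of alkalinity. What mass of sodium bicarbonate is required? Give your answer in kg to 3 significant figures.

Volume: 1310 m³ = 1,310,000 L.
Alkalinity to add: (110 − 57) = 53 mg/L as CaCO₃ × 1,310,000 L = 69,430 g as CaCO₃.
Equivalents: 69,430 g ÷ 50 g/eq = 1389 eq.
NaHCO₃ supplies 1 eq per mole → 1389 mol.
Mass: 1389 mol × 84 g/mol = 116,600 g.

117 kg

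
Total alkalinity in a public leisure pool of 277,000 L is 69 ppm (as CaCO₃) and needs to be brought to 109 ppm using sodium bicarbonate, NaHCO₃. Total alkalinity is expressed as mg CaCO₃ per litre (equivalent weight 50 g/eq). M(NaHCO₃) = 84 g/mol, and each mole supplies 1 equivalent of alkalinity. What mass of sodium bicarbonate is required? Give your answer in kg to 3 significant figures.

Alkalinity to add: (109 − 69) = 40 mg/L as CaCO₃ × 277,000 L = 11,080 g as CaCO₃.
Equivalents: 11,080 g ÷ 50 g/eq = 221.6 eq.
NaHCO₃ supplies 1 eq per mole → 221.6 mol.
Mass: 221.6 mol × 84 g/mol = 18,610 g.

18.6 kg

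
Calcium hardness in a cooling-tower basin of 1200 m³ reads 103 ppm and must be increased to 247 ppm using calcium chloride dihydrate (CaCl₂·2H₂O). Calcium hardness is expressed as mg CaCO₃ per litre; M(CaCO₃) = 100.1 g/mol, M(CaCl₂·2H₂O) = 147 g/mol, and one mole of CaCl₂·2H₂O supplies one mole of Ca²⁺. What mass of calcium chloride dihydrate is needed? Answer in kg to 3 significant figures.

Volume: 1200 m³ = 1,200,000 L.
Hardness to add: (247 − 103) = 144 mg/L as CaCO₃ × 1,200,000 L = 172,800 g as CaCO₃.
Moles of Ca²⁺ (1 mol Ca²⁺ ≡ 1 mol CaCO₃): 172,800 / 100.1 g/mol = 1726 mol.
Mass of CaCl₂·2H₂O: 1726 × 147 = 253,800 g.

254 kg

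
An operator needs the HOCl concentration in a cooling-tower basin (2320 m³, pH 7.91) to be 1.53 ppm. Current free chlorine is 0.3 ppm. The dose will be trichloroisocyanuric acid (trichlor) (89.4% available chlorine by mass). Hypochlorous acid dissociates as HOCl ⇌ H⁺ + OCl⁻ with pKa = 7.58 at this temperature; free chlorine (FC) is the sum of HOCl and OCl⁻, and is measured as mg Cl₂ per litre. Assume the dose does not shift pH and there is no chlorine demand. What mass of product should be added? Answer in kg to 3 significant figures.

11.7 kg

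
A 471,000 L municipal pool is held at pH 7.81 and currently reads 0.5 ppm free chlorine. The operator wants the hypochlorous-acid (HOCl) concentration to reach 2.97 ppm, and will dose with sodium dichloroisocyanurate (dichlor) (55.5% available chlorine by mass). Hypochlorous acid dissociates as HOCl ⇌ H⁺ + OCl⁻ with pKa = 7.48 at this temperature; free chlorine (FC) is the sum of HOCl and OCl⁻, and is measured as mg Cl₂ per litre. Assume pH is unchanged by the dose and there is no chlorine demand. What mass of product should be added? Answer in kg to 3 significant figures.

[OCl⁻]/[HOCl] = 10^(pH − pKa) = 10^(7.81 − 7.48) = 2.138; fraction as HOCl = 1/(1 + 2.138) = 0.3187.
Free chlorine required for 2.97 ppm HOCl: 2.97 / 0.3187 = 9.32 ppm.
FC to add: 9.32 − 0.5 = 8.82 mg/L as Cl₂.
Cl₂ equivalent: 8.82 mg/L × 471,000 L = 4154 g.
Product at 55.5% available Cl: 4154 / 0.555 = 7485 g.

7.48 kg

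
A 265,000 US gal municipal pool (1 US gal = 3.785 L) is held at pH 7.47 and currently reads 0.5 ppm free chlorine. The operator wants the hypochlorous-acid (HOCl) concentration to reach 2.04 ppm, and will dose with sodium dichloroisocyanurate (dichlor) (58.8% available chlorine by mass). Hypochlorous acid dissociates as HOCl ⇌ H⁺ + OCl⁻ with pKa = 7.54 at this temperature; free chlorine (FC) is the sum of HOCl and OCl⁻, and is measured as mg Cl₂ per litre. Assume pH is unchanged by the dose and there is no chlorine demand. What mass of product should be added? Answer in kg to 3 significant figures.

5.59 kg

Volume: 265,000 US gal × 3.785 L/gal = 1,003,025 L.
[OCl⁻]/[HOCl] = 10^(pH − pKa) = 10^(7.47 − 7.54) = 0.8511; fraction as HOCl = 1/(1 + 0.8511) = 0.5402.
Free chlorine required for 2.04 ppm HOCl: 2.04 / 0.5402 = 3.776 ppm.
FC to add: 3.776 − 0.5 = 3.276 mg/L as Cl₂.
Cl₂ equivalent: 3.276 mg/L × 1,003,025 L = 3286 g.
Product at 58.8% available Cl: 3286 / 0.588 = 5589 g.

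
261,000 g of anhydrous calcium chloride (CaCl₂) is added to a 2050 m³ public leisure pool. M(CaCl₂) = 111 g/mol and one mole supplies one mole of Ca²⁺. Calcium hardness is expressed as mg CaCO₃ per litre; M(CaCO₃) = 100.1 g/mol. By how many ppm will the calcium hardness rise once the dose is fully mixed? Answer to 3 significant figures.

Volume: 2050 m³ = 2,050,000 L.
Moles of Ca²⁺: 261,000 g ÷ 111 g/mol = 2351 mol.
As CaCO₃: 2351 mol × 100.1 g/mol = 235,400 g.
Rise: 235,400 g / 2,050,000 L × 1000 = 114.8 mg/L.

115 ppm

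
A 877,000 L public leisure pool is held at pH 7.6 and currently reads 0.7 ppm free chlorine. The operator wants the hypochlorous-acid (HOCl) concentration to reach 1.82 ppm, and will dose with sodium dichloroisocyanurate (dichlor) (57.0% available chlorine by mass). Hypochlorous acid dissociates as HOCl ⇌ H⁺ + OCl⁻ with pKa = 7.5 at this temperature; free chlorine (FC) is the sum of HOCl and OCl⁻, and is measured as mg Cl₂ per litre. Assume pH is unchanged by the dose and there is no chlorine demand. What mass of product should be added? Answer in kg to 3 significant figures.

5.25 kg

[OCl⁻]/[HOCl] = 10^(pH − pKa) = 10^(7.6 − 7.5) = 1.259; fraction as HOCl = 1/(1 + 1.259) = 0.4427.
Free chlorine required for 1.82 ppm HOCl: 1.82 / 0.4427 = 4.111 ppm.
FC to add: 4.111 − 0.7 = 3.411 mg/L as Cl₂.
Cl₂ equivalent: 3.411 mg/L × 877,000 L = 2992 g.
Product at 57.0% available Cl: 2992 / 0.57 = 5249 g.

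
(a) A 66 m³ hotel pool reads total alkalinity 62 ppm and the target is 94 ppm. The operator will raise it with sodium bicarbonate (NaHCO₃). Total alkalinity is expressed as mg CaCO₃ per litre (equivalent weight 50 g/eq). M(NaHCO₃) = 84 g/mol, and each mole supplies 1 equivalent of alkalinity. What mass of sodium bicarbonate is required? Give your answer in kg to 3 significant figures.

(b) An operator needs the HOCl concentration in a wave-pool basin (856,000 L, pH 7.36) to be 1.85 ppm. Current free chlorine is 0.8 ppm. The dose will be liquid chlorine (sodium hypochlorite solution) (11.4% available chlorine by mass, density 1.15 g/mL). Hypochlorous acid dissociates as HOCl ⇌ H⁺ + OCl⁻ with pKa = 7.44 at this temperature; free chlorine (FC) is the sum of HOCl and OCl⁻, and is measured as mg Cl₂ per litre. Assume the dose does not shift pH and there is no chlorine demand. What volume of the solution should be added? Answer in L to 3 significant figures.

(a) Volume: 66 m³ = 66,000 L.
(a) Alkalinity to add: (94 − 62) = 32 mg/L as CaCO₃ × 66,000 L = 2112 g as CaCO₃.
(a) Equivalents: 2112 g ÷ 50 g/eq = 42.24 eq.
(a) NaHCO₃ supplies 1 eq per mole → 42.24 mol.
(a) Mass: 42.24 mol × 84 g/mol = 3548 g.

(b) [OCl⁻]/[HOCl] = 10^(pH − pKa) = 10^(7.36 − 7.44) = 0.8318; fraction as HOCl = 1/(1 + 0.8318) = 0.5459.
(b) Free chlorine required for 1.85 ppm HOCl: 1.85 / 0.5459 = 3.389 ppm.
(b) FC to add: 3.389 − 0.8 = 2.589 mg/L as Cl₂.
(b) Cl₂ equivalent: 2.589 mg/L × 856,000 L = 2216 g.
(b) Product at 11.4% available Cl: 2216 / 0.114 = 19,440 g.
(b) Volume: 19,440 g ÷ 1.15 g/mL = 16,900 mL.

(a) 3.55 kg; (b) 16.9 L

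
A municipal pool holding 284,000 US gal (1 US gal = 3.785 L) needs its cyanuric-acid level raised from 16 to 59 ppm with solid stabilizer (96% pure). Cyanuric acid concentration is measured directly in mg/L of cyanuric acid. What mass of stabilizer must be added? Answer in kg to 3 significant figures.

48.1 kg

Volume: 284,000 US gal × 3.785 L/gal = 1,074,940 L.
CYA to add: (59 − 16) = 43 mg/L × 1,074,940 L = 46,220 g cyanuric acid.
At 96% purity: 46,220 / 0.96 = 48,150 g product.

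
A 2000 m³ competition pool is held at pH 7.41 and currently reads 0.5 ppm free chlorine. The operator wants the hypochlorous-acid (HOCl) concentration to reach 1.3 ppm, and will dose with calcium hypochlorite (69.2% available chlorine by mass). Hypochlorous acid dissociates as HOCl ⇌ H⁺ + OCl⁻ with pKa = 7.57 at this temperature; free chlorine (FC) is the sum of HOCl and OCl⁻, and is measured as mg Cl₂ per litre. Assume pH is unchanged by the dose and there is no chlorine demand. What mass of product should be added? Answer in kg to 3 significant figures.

Volume: 2000 m³ = 2,000,000 L.
[OCl⁻]/[HOCl] = 10^(pH − pKa) = 10^(7.41 − 7.57) = 0.6918; fraction as HOCl = 1/(1 + 0.6918) = 0.5911.
Free chlorine required for 1.3 ppm HOCl: 1.3 / 0.5911 = 2.199 ppm.
FC to add: 2.199 − 0.5 = 1.699 mg/L as Cl₂.
Cl₂ equivalent: 1.699 mg/L × 2,000,000 L = 3399 g.
Product at 69.2% available Cl: 3399 / 0.692 = 4912 g.

4.91 kg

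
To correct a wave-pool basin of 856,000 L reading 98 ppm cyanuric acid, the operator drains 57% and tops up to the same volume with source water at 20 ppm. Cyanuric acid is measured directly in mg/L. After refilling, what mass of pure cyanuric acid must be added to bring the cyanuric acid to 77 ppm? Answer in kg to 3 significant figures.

After draining 57% and refilling: 98 × 0.43 + 20 × 0.57 = 53.54 ppm.
Deficit to target: 77 − 53.54 = 23.46 mg/L.
Mass: 23.46 mg/L × 856,000 L = 20,080 g cyanuric acid.

20.1 kg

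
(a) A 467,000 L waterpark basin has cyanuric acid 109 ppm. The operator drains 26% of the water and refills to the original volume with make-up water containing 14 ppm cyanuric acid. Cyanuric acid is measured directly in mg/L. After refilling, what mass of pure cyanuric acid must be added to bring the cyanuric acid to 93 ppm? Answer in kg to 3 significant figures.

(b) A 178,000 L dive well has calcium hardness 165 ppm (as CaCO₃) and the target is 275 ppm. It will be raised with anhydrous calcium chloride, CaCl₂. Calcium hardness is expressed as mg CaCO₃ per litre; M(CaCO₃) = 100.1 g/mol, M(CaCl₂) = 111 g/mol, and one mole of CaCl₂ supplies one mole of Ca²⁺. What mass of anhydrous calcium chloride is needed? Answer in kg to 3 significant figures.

(a) 4.06 kg; (b) 21.7 kg

(a) After draining 26% and refilling: 109 × 0.74 + 14 × 0.26 = 84.3 ppm.
(a) Deficit to target: 93 − 84.3 = 8.7 mg/L.
(a) Mass: 8.7 mg/L × 467,000 L = 4063 g cyanuric acid.

(b) Hardness to add: (275 − 165) = 110 mg/L as CaCO₃ × 178,000 L = 19,580 g as CaCO₃.
(b) Moles of Ca²⁺ (1 mol Ca²⁺ ≡ 1 mol CaCO₃): 19,580 / 100.1 g/mol = 195.6 mol.
(b) Mass of CaCl₂: 195.6 × 111 = 21,710 g.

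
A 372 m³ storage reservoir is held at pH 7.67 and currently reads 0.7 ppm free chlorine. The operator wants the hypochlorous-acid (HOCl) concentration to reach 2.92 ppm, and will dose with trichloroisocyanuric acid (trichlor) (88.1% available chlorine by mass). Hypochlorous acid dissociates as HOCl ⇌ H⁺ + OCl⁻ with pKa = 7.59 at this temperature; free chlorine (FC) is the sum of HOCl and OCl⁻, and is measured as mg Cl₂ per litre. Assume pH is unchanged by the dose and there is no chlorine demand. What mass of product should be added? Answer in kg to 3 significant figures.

Volume: 372 m³ = 372,000 L.
[OCl⁻]/[HOCl] = 10^(pH − pKa) = 10^(7.67 − 7.59) = 1.202; fraction as HOCl = 1/(1 + 1.202) = 0.4541.
Free chlorine required for 2.92 ppm HOCl: 2.92 / 0.4541 = 6.431 ppm.
FC to add: 6.431 − 0.7 = 5.731 mg/L as Cl₂.
Cl₂ equivalent: 5.731 mg/L × 372,000 L = 2132 g.
Product at 88.1% available Cl: 2132 / 0.881 = 2420 g.

2.42 kg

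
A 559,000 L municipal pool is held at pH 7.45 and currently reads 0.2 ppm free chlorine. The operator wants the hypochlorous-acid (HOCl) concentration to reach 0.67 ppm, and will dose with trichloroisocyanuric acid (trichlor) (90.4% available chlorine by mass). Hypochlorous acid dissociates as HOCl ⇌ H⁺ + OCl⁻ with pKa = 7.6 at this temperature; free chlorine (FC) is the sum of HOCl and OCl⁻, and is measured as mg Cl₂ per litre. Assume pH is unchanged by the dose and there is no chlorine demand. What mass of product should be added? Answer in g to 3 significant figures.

[OCl⁻]/[HOCl] = 10^(pH − pKa) = 10^(7.45 − 7.6) = 0.7079; fraction as HOCl = 1/(1 + 0.7079) = 0.5855.
Free chlorine required for 0.67 ppm HOCl: 0.67 / 0.5855 = 1.144 ppm.
FC to add: 1.144 − 0.2 = 0.9443 mg/L as Cl₂.
Cl₂ equivalent: 0.9443 mg/L × 559,000 L = 527.9 g.
Product at 90.4% available Cl: 527.9 / 0.904 = 583.9 g.

584 g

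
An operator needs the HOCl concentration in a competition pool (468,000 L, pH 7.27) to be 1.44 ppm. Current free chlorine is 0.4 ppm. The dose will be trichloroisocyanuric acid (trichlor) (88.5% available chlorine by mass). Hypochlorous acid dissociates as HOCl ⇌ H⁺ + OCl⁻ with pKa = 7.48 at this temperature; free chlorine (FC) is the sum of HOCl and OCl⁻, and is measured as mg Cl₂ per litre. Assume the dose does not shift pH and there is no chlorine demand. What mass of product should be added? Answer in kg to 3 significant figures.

[OCl⁻]/[HOCl] = 10^(pH − pKa) = 10^(7.27 − 7.48) = 0.6166; fraction as HOCl = 1/(1 + 0.6166) = 0.6186.
Free chlorine required for 1.44 ppm HOCl: 1.44 / 0.6186 = 2.328 ppm.
FC to add: 2.328 − 0.4 = 1.928 mg/L as Cl₂.
Cl₂ equivalent: 1.928 mg/L × 468,000 L = 902.3 g.
Product at 88.5% available Cl: 902.3 / 0.885 = 1019 g.

1.02 kg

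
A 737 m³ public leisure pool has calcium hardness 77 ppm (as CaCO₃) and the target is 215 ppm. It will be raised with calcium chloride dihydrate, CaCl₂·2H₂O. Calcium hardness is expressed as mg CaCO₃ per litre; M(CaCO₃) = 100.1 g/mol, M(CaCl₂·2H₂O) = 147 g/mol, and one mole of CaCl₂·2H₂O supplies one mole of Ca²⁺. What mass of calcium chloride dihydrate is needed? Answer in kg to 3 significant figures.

Volume: 737 m³ = 737,000 L.
Hardness to add: (215 − 77) = 138 mg/L as CaCO₃ × 737,000 L = 101,700 g as CaCO₃.
Moles of Ca²⁺ (1 mol Ca²⁺ ≡ 1 mol CaCO₃): 101,700 / 100.1 g/mol = 1016 mol.
Mass of CaCl₂·2H₂O: 1016 × 147 = 149,400 g.

149 kg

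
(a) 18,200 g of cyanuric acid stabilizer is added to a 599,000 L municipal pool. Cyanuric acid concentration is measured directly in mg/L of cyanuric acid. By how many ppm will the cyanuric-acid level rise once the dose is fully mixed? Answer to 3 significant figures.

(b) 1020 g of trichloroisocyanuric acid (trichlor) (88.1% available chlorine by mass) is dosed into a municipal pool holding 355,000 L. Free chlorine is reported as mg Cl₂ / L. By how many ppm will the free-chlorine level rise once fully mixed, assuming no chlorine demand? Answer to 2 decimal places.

(a) Rise: 18,200 g / 599,000 L × 1000 = 30.38 mg/L.

(b) Available chlorine delivered: 1020 g × 0.881 = 898.6 g as Cl₂.
(b) Concentration rise: 898.6 g / 355,000 L = 2.531 mg/L = 2.53 ppm.

(a) 30.4 ppm; (b) 2.53 ppm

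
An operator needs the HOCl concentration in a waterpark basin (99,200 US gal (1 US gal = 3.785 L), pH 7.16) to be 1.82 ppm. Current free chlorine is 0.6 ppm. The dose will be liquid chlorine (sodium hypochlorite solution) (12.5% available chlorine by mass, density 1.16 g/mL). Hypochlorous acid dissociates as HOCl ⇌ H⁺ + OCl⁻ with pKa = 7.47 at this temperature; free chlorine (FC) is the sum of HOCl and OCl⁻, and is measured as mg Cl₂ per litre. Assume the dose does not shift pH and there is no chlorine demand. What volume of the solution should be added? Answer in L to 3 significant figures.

5.47 L

Volume: 99,200 US gal × 3.785 L/gal = 375,472 L.
[OCl⁻]/[HOCl] = 10^(pH − pKa) = 10^(7.16 − 7.47) = 0.4898; fraction as HOCl = 1/(1 + 0.4898) = 0.6712.
Free chlorine required for 1.82 ppm HOCl: 1.82 / 0.6712 = 2.711 ppm.
FC to add: 2.711 − 0.6 = 2.111 mg/L as Cl₂.
Cl₂ equivalent: 2.111 mg/L × 375,472 L = 792.8 g.
Product at 12.5% available Cl: 792.8 / 0.125 = 6342 g.
Volume: 6342 g ÷ 1.16 g/mL = 5467 mL.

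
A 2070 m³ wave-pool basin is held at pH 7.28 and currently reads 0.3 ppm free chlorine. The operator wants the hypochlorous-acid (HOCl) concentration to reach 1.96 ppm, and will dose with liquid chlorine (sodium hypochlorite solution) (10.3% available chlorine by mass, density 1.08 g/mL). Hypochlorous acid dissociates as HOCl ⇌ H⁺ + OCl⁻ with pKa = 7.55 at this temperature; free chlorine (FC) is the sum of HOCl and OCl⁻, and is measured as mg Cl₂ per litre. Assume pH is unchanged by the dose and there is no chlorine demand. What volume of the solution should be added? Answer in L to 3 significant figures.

50.5 L

Volume: 2070 m³ = 2,070,000 L.
[OCl⁻]/[HOCl] = 10^(pH − pKa) = 10^(7.28 − 7.55) = 0.537; fraction as HOCl = 1/(1 + 0.537) = 0.6506.
Free chlorine required for 1.96 ppm HOCl: 1.96 / 0.6506 = 3.013 ppm.
FC to add: 3.013 − 0.3 = 2.713 mg/L as Cl₂.
Cl₂ equivalent: 2.713 mg/L × 2,070,000 L = 5615 g.
Product at 10.3% available Cl: 5615 / 0.103 = 54,520 g.
Volume: 54,520 g ÷ 1.08 g/mL = 50,480 mL.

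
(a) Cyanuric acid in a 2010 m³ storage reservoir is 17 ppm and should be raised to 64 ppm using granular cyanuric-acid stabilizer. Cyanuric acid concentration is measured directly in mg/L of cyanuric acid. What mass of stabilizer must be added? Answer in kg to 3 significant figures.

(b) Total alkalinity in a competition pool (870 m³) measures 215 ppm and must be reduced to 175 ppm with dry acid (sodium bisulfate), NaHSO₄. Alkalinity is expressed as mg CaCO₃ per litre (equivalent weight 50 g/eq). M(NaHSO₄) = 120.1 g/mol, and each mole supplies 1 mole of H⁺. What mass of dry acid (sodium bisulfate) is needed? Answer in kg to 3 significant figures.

(a) 94.5 kg; (b) 83.6 kg

(a) Volume: 2010 m³ = 2,010,000 L.
(a) CYA to add: (64 − 17) = 47 mg/L × 2,010,000 L = 94,470 g cyanuric acid.

(b) Volume: 870 m³ = 870,000 L.
(b) Alkalinity to neutralize: (215 − 175) = 40 mg/L as CaCO₃ × 870,000 L = 34,800 g as CaCO₃.
(b) Equivalents of H⁺ required: 34,800 ÷ 50 g/eq = 696 eq = 696 mol NaHSO₄.
(b) Mass of NaHSO₄: 696 × 120.1 = 83,590 g.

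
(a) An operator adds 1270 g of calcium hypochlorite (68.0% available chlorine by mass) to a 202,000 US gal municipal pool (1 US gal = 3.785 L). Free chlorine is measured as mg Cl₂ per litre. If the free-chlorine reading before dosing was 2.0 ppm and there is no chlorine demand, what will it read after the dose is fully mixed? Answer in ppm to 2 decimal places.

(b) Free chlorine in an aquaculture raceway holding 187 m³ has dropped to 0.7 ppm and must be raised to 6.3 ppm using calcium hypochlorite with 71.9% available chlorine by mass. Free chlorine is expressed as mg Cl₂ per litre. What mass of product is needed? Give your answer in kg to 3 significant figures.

(a) 3.13 ppm; (b) 1.46 kg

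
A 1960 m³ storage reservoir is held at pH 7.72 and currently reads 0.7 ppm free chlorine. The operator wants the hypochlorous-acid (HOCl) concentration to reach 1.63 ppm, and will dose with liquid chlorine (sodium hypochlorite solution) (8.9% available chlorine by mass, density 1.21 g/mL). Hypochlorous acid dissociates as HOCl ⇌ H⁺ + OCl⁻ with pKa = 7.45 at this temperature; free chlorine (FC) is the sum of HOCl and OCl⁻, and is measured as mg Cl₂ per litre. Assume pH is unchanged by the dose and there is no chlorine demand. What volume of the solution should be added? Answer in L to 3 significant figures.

72.2 L

Volume: 1960 m³ = 1,960,000 L.
[OCl⁻]/[HOCl] = 10^(pH − pKa) = 10^(7.72 − 7.45) = 1.862; fraction as HOCl = 1/(1 + 1.862) = 0.3494.
Free chlorine required for 1.63 ppm HOCl: 1.63 / 0.3494 = 4.665 ppm.
FC to add: 4.665 − 0.7 = 3.965 mg/L as Cl₂.
Cl₂ equivalent: 3.965 mg/L × 1,960,000 L = 7772 g.
Product at 8.9% available Cl: 7772 / 0.089 = 87,320 g.
Volume: 87,320 g ÷ 1.21 g/mL = 72,170 mL.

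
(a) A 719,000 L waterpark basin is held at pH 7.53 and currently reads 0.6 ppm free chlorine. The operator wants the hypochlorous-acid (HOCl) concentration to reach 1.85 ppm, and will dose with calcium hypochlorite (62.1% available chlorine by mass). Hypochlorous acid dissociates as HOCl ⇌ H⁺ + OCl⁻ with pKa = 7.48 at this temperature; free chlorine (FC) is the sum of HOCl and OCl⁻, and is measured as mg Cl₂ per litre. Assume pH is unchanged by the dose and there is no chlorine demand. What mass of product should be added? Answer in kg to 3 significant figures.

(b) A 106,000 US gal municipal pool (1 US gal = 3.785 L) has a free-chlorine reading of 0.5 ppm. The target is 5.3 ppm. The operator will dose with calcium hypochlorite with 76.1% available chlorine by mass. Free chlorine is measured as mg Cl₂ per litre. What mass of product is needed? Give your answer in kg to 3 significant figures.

(a) 3.85 kg; (b) 2.53 kg

(a) [OCl⁻]/[HOCl] = 10^(pH − pKa) = 10^(7.53 − 7.48) = 1.122; fraction as HOCl = 1/(1 + 1.122) = 0.4712.
(a) Free chlorine required for 1.85 ppm HOCl: 1.85 / 0.4712 = 3.926 ppm.
(a) FC to add: 3.926 − 0.6 = 3.326 mg/L as Cl₂.
(a) Cl₂ equivalent: 3.326 mg/L × 719,000 L = 2391 g.
(a) Product at 62.1% available Cl: 2391 / 0.621 = 3851 g.

(b) Volume: 106,000 US gal × 3.785 L/gal = 401,210 L.
(b) Chlorine deficit: 5.3 − 0.5 = 4.8 ppm = 4.8 mg/L as Cl₂.
(b) Cl₂ equivalent needed: 4.8 mg/L × 401,210 L = 1,926,000 mg = 1926 g.
(b) Product at 76.1% available chlorine: 1926 / 0.761 = 2531 g.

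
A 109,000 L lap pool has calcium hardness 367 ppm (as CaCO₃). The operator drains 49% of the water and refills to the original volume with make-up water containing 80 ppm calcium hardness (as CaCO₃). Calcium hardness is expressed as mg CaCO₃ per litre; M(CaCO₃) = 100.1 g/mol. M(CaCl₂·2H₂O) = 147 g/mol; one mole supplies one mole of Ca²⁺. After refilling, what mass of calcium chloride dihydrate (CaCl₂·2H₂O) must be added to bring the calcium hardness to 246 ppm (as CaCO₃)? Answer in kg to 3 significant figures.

3.14 kg

After draining 49% and refilling: 367 × 0.51 + 80 × 0.49 = 226.37 ppm.
Deficit to target: 246 − 226.37 = 19.63 mg/L.
As CaCO₃: 19.63 mg/L × 109,000 L = 2140 g; ÷ 100.1 = 21.38 mol Ca²⁺.
Mass: 21.38 × 147 = 3142 g.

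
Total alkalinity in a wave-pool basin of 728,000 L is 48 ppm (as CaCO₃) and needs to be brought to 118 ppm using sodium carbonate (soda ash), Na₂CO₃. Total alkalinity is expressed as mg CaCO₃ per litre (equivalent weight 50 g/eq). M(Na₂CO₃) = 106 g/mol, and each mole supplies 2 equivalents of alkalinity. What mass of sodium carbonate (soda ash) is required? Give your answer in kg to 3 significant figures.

Alkalinity to add: (118 − 48) = 70 mg/L as CaCO₃ × 728,000 L = 50,960 g as CaCO₃.
Equivalents: 50,960 g ÷ 50 g/eq = 1019 eq.
Each mole of Na₂CO₃ supplies 2 eq, so 1019 / 2 = 509.6 mol.
Mass: 509.6 mol × 106 g/mol = 54,020 g.

54.0 kg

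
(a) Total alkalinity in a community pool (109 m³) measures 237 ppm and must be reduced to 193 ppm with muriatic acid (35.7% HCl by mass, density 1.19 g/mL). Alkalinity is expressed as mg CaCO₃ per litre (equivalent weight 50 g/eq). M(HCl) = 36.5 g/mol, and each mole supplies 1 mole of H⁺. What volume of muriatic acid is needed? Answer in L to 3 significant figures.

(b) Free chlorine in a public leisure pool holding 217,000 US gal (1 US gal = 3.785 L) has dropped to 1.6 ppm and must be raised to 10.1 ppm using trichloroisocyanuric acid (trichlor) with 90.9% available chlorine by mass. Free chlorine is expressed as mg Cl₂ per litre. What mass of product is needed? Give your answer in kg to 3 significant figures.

(a) Volume: 109 m³ = 109,000 L.
(a) Alkalinity to neutralize: (237 − 193) = 44 mg/L as CaCO₃ × 109,000 L = 4796 g as CaCO₃.
(a) Equivalents of H⁺ required: 4796 ÷ 50 g/eq = 95.92 eq = 95.92 mol HCl.
(a) Mass of HCl: 95.92 × 36.5 = 3501 g.
(a) Mass of 35.7% solution: 3501 / 0.357 = 9807 g.
(a) Volume: 9807 g ÷ 1.19 g/mL = 8241 mL.

(b) Volume: 217,000 US gal × 3.785 L/gal = 821,345 L.
(b) Chlorine deficit: 10.1 − 1.6 = 8.5 ppm = 8.5 mg/L as Cl₂.
(b) Cl₂ equivalent needed: 8.5 mg/L × 821,345 L = 6,981,000 mg = 6981 g.
(b) Product at 90.9% available chlorine: 6981 / 0.909 = 7680 g.

(a) 8.24 L; (b) 7.68 kg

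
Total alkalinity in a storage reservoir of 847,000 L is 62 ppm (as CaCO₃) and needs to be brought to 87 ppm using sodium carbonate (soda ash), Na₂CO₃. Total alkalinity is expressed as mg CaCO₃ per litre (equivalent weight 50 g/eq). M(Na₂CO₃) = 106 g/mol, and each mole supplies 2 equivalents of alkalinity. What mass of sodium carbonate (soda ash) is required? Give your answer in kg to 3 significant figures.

Alkalinity to add: (87 − 62) = 25 mg/L as CaCO₃ × 847,000 L = 21,180 g as CaCO₃.
Equivalents: 21,180 g ÷ 50 g/eq = 423.5 eq.
Each mole of Na₂CO₃ supplies 2 eq, so 423.5 / 2 = 211.8 mol.
Mass: 211.8 mol × 106 g/mol = 22,450 g.

22.4 kg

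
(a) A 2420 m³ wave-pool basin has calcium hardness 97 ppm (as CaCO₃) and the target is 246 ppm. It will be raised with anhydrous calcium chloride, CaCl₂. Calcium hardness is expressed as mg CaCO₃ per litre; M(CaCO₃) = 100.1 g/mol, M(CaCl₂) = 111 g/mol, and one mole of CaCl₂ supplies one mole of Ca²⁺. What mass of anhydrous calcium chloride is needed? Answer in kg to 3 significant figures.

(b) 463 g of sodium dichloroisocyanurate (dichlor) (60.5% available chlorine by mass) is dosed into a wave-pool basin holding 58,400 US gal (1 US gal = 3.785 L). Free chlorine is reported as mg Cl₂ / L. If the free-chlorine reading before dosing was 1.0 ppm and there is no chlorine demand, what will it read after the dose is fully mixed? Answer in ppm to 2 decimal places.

(a) Volume: 2420 m³ = 2,420,000 L.
(a) Hardness to add: (246 − 97) = 149 mg/L as CaCO₃ × 2,420,000 L = 360,600 g as CaCO₃.
(a) Moles of Ca²⁺ (1 mol Ca²⁺ ≡ 1 mol CaCO₃): 360,600 / 100.1 g/mol = 3602 mol.
(a) Mass of CaCl₂: 3602 × 111 = 399,800 g.

(b) Volume: 58,400 US gal × 3.785 L/gal = 221,044 L.
(b) Available chlorine delivered: 463 g × 0.605 = 280.1 g as Cl₂.
(b) Concentration rise: 280.1 g / 221,044 L = 1.267 mg/L = 1.27 ppm.
(b) Final FC: 1.0 + 1.27 = 2.27 ppm.

(a) 400 kg; (b) 2.27 ppm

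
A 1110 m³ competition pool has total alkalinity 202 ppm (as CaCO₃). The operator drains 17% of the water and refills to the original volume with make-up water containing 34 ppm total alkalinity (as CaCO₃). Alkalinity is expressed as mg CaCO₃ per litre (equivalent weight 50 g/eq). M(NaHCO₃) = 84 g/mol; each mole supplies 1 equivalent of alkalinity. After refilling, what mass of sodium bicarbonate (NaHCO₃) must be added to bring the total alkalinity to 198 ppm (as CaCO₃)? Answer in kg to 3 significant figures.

Volume: 1110 m³ = 1,110,000 L.
After draining 17% and refilling: 202 × 0.83 + 34 × 0.17 = 173.44 ppm.
Deficit to target: 198 − 173.44 = 24.56 mg/L.
As CaCO₃: 24.56 mg/L × 1,110,000 L = 27,260 g; ÷ 50 g/eq ÷ 1 = 545.2 mol NaHCO₃.
Mass: 545.2 × 84 = 45,800 g.

45.8 kg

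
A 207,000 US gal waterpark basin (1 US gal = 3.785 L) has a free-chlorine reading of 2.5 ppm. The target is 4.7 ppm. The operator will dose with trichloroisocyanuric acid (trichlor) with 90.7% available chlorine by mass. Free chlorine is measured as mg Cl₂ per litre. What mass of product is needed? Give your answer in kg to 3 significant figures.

1.90 kg

Volume: 207,000 US gal × 3.785 L/gal = 783,495 L.
Chlorine deficit: 4.7 − 2.5 = 2.2 ppm = 2.2 mg/L as Cl₂.
Cl₂ equivalent needed: 2.2 mg/L × 783,495 L = 1,724,000 mg = 1724 g.
Product at 90.7% available chlorine: 1724 / 0.907 = 1900 g.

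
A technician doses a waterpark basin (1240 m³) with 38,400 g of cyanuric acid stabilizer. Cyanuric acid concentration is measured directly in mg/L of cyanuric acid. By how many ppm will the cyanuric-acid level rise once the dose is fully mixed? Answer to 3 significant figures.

Volume: 1240 m³ = 1,240,000 L.
Rise: 38,400 g / 1,240,000 L × 1000 = 30.97 mg/L.

31.0 ppm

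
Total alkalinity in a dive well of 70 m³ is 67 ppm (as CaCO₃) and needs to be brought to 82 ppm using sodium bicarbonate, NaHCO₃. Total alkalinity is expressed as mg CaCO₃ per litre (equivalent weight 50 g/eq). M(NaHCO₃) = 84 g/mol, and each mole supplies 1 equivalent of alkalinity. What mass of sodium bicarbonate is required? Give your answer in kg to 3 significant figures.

1.76 kg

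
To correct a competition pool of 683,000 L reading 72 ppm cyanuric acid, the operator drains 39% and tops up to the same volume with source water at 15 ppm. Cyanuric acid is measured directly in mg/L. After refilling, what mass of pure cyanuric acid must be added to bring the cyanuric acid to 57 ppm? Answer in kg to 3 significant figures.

4.94 kg

After draining 39% and refilling: 72 × 0.61 + 15 × 0.39 = 49.77 ppm.
Deficit to target: 57 − 49.77 = 7.23 mg/L.
Mass: 7.23 mg/L × 683,000 L = 4938 g cyanuric acid.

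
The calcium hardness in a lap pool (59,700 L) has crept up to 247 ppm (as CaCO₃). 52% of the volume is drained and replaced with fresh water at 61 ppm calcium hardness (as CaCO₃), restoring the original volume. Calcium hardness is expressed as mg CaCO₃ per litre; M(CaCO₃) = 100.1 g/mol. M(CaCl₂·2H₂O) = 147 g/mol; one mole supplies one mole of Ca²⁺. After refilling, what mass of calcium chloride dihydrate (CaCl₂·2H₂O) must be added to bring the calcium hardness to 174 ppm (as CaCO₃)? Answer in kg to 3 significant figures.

2.08 kg

After draining 52% and refilling: 247 × 0.48 + 61 × 0.52 = 150.28 ppm.
Deficit to target: 174 − 150.28 = 23.72 mg/L.
As CaCO₃: 23.72 mg/L × 59,700 L = 1416 g; ÷ 100.1 = 14.15 mol Ca²⁺.
Mass: 14.15 × 147 = 2080 g.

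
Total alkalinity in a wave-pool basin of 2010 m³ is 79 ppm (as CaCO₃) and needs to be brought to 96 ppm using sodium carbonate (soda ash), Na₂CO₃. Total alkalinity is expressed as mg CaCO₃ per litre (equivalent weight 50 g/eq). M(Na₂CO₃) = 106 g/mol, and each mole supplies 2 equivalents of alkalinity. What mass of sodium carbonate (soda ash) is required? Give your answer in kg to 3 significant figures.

36.2 kg

Volume: 2010 m³ = 2,010,000 L.
Alkalinity to add: (96 − 79) = 17 mg/L as CaCO₃ × 2,010,000 L = 34,170 g as CaCO₃.
Equivalents: 34,170 g ÷ 50 g/eq = 683.4 eq.
Each mole of Na₂CO₃ supplies 2 eq, so 683.4 / 2 = 341.7 mol.
Mass: 341.7 mol × 106 g/mol = 36,220 g.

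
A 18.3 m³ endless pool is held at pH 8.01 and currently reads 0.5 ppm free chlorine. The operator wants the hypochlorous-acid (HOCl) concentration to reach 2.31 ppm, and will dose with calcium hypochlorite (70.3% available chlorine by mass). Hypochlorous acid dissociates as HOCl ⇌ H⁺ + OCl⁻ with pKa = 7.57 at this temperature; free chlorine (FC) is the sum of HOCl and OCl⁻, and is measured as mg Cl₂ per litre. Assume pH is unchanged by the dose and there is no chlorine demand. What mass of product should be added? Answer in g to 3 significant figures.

213 g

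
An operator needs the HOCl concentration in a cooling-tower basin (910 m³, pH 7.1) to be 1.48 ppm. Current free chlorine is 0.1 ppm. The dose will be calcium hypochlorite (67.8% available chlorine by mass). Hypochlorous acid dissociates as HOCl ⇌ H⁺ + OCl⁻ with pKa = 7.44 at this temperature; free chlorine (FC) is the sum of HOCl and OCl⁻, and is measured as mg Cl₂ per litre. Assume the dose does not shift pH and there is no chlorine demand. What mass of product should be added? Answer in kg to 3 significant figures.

2.76 kg

Volume: 910 m³ = 910,000 L.
[OCl⁻]/[HOCl] = 10^(pH − pKa) = 10^(7.1 − 7.44) = 0.4571; fraction as HOCl = 1/(1 + 0.4571) = 0.6863.
Free chlorine required for 1.48 ppm HOCl: 1.48 / 0.6863 = 2.156 ppm.
FC to add: 2.156 − 0.1 = 2.056 mg/L as Cl₂.
Cl₂ equivalent: 2.056 mg/L × 910,000 L = 1871 g.
Product at 67.8% available Cl: 1871 / 0.678 = 2760 g.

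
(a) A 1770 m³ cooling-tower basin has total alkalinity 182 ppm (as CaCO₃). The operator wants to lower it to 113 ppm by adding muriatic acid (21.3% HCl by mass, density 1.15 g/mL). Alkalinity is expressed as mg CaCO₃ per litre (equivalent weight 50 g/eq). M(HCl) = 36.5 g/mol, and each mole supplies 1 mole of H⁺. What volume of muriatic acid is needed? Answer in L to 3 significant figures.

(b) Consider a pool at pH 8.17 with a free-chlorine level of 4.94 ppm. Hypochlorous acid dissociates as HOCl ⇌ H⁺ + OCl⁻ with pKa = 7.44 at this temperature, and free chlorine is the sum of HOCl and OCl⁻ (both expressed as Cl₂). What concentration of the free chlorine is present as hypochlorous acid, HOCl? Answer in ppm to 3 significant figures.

(a) 364 L; (b) 0.775 ppm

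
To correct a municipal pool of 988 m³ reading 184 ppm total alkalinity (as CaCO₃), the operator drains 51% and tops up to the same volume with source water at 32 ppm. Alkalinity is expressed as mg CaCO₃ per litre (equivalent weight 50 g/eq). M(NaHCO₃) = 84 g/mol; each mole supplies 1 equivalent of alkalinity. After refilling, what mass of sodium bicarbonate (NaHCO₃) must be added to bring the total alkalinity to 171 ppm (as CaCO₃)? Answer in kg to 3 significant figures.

107 kg

Volume: 988 m³ = 988,000 L.
After draining 51% and refilling: 184 × 0.49 + 32 × 0.51 = 106.48 ppm.
Deficit to target: 171 − 106.48 = 64.52 mg/L.
As CaCO₃: 64.52 mg/L × 988,000 L = 63,750 g; ÷ 50 g/eq ÷ 1 = 1275 mol NaHCO₃.
Mass: 1275 × 84 = 107,100 g.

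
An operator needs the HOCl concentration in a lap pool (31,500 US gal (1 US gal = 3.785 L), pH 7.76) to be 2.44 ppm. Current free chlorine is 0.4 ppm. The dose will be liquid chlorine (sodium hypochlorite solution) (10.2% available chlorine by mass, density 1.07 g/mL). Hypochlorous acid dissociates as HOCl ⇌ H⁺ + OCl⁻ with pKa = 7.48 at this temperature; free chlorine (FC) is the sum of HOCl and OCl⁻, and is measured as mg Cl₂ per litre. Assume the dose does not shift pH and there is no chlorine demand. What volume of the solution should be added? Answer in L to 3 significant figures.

7.31 L

Volume: 31,500 US gal × 3.785 L/gal = 119,228 L.
[OCl⁻]/[HOCl] = 10^(pH − pKa) = 10^(7.76 − 7.48) = 1.905; fraction as HOCl = 1/(1 + 1.905) = 0.3442.
Free chlorine required for 2.44 ppm HOCl: 2.44 / 0.3442 = 7.089 ppm.
FC to add: 7.089 − 0.4 = 6.689 mg/L as Cl₂.
Cl₂ equivalent: 6.689 mg/L × 119,228 L = 797.6 g.
Product at 10.2% available Cl: 797.6 / 0.102 = 7819 g.
Volume: 7819 g ÷ 1.07 g/mL = 7308 mL.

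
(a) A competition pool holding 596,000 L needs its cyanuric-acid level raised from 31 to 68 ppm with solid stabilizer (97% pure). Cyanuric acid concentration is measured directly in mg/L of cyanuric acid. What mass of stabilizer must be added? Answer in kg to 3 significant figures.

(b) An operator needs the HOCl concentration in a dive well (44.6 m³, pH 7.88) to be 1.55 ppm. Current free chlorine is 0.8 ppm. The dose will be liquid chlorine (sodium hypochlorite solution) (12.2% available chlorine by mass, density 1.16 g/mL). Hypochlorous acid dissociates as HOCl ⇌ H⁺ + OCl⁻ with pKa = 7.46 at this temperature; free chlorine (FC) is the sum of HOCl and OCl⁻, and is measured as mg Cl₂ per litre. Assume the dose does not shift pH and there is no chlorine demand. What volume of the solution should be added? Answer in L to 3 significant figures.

(a) 22.7 kg; (b) 1.52 L

(a) CYA to add: (68 − 31) = 37 mg/L × 596,000 L = 22,050 g cyanuric acid.
(a) At 97% purity: 22,050 / 0.97 = 22,730 g product.

(b) Volume: 44.6 m³ = 44,600 L.
(b) [OCl⁻]/[HOCl] = 10^(pH − pKa) = 10^(7.88 − 7.46) = 2.63; fraction as HOCl = 1/(1 + 2.63) = 0.2755.
(b) Free chlorine required for 1.55 ppm HOCl: 1.55 / 0.2755 = 5.627 ppm.
(b) FC to add: 5.627 − 0.8 = 4.827 mg/L as Cl₂.
(b) Cl₂ equivalent: 4.827 mg/L × 44,600 L = 215.3 g.
(b) Product at 12.2% available Cl: 215.3 / 0.122 = 1765 g.
(b) Volume: 1765 g ÷ 1.16 g/mL = 1521 mL.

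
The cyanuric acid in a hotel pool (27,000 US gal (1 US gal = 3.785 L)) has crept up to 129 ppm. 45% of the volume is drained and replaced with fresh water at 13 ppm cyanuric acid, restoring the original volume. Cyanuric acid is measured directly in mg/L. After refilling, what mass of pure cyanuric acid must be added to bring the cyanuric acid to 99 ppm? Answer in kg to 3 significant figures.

2.27 kg

Volume: 27,000 US gal × 3.785 L/gal = 102,195 L.
After draining 45% and refilling: 129 × 0.55 + 13 × 0.45 = 76.8 ppm.
Deficit to target: 99 − 76.8 = 22.2 mg/L.
Mass: 22.2 mg/L × 102,195 L = 2269 g cyanuric acid.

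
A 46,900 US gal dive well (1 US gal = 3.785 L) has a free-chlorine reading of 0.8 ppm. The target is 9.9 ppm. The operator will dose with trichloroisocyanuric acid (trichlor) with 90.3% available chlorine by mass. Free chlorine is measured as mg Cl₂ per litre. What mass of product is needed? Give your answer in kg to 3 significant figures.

1.79 kg

Volume: 46,900 US gal × 3.785 L/gal = 177,516 L.
Chlorine deficit: 9.9 − 0.8 = 9.1 ppm = 9.1 mg/L as Cl₂.
Cl₂ equivalent needed: 9.1 mg/L × 177,516 L = 1,615,000 mg = 1615 g.
Product at 90.3% available chlorine: 1615 / 0.903 = 1789 g.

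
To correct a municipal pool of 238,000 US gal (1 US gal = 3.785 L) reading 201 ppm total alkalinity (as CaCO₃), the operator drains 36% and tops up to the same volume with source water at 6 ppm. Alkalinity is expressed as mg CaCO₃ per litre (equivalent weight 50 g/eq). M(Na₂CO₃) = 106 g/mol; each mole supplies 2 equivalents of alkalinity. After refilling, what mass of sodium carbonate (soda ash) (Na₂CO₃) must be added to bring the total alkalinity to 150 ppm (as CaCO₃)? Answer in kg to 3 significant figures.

Volume: 238,000 US gal × 3.785 L/gal = 900,830 L.
After draining 36% and refilling: 201 × 0.64 + 6 × 0.36 = 130.8 ppm.
Deficit to target: 150 − 130.8 = 19.2 mg/L.
As CaCO₃: 19.2 mg/L × 900,830 L = 17,300 g; ÷ 50 g/eq ÷ 2 = 173 mol Na₂CO₃.
Mass: 173 × 106 = 18,330 g.

18.3 kg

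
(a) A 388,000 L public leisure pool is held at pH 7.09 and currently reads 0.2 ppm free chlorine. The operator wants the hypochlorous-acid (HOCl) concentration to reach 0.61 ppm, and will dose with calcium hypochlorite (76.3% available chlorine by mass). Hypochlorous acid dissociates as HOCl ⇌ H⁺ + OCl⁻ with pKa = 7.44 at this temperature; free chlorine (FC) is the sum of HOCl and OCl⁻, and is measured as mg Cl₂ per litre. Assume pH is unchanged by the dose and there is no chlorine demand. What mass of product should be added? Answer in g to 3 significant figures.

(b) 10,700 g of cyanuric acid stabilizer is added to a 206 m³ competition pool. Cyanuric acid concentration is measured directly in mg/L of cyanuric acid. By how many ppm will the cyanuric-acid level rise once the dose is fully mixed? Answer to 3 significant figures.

(a) 347 g; (b) 51.9 ppm

(a) [OCl⁻]/[HOCl] = 10^(pH − pKa) = 10^(7.09 − 7.44) = 0.4467; fraction as HOCl = 1/(1 + 0.4467) = 0.6912.
(a) Free chlorine required for 0.61 ppm HOCl: 0.61 / 0.6912 = 0.8825 ppm.
(a) FC to add: 0.8825 − 0.2 = 0.6825 mg/L as Cl₂.
(a) Cl₂ equivalent: 0.6825 mg/L × 388,000 L = 264.8 g.
(a) Product at 76.3% available Cl: 264.8 / 0.763 = 347.1 g.

(b) Volume: 206 m³ = 206,000 L.
(b) Rise: 10,700 g / 206,000 L × 1000 = 51.94 mg/L.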